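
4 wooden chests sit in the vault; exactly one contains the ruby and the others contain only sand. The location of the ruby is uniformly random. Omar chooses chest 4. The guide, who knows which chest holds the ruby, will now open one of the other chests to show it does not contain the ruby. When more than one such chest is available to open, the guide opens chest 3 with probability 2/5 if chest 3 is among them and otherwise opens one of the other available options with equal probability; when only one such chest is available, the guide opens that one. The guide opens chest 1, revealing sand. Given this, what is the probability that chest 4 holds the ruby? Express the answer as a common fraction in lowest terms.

3/14

Condition on the true location of the ruby.
If it is in chest 1 (prior 1/4): the guide opened chest 1, so this case is ruled out; weight (1/4)·0 = 0.
If it is in chest 2 (prior 1/4): chest 3 is available but not opened, probability 3/5; weight (1/4)·(3/5) = 3/20.
If it is in chest 3 (prior 1/4): chest 3 holds the prize so is unavailable; the guide chooses uniformly among the 2 others, probability 1/2; weight (1/4)·(1/2) = 1/8.
If it is in chest 4 (prior 1/4): chest 3 is available but not opened; chest 1 gets probability (1 − 2/5)/2 = 3/10; weight (1/4)·(3/10) = 3/40.
The weights sum to 7/20.
So P(the ruby in chest 4 | the guide opened chest 1) = (3/40) / (7/20) = 3/14.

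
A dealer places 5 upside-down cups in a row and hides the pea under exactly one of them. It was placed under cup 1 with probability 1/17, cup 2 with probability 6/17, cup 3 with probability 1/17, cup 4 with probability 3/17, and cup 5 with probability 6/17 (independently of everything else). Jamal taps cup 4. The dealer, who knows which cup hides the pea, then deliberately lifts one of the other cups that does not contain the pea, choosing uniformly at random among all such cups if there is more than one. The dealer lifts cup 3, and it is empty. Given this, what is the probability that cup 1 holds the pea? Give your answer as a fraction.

Apply Bayes' rule, conditioning on where the pea actually is.
If it is under cup 1 (prior 1/17): the dealer has 3 equally likely choices, so probability 1/3; weight (1/17)·(1/3) = 1/51.
If it is under either of cups 2 and 5 (prior 6/17 each): the dealer has 3 equally likely choices, so probability 1/3; weight (6/17)·(1/3) = 2/17 each.
If it is under cup 3 (prior 1/17): the dealer opened cup 3, so this case is ruled out; weight (1/17)·0 = 0.
If it is under cup 4 (prior 3/17): the dealer has 4 equally likely choices, so probability 1/4; weight (3/17)·(1/4) = 3/68.
The weights sum to 61/204.
So P(the pea under cup 1 | the dealer opened cup 3) = (1/51) / (61/204) = 4/61.

4/61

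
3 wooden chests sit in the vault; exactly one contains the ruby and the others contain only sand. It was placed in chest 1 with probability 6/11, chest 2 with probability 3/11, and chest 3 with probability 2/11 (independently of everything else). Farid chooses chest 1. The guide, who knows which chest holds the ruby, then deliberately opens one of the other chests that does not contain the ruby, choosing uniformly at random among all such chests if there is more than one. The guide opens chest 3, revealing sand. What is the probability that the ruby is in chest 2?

1/2

Apply Bayes' rule, conditioning on where the ruby actually is.
If it is in chest 1 (prior 6/11): the guide has 2 equally likely choices, so probability 1/2; weight (6/11)·(1/2) = 3/11.
If it is in chest 2 (prior 3/11): the guide has no choice, probability 1; weight (3/11)·1 = 3/11.
If it is in chest 3 (prior 2/11): the guide opened chest 3, so this case is ruled out; weight (2/11)·0 = 0.
The weights sum to 6/11.
So P(the ruby in chest 2 | the guide opened chest 3) = (3/11) / (6/11) = 1/2.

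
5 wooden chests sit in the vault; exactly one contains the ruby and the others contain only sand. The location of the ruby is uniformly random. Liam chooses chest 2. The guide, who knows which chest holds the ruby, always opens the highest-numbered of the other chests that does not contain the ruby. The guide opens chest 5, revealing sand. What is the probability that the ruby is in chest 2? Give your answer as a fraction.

Condition on the true location of the ruby.
If it is in any of chests 1, 2, 3, and 4 (prior 1/5 each): chest 5 is the highest-numbered option available, probability 1; weight (1/5)·1 = 1/5 each.
If it is in chest 5 (prior 1/5): the guide opened chest 5, so this case is ruled out; weight (1/5)·0 = 0.
The weights sum to 4/5.
So P(the ruby in chest 2 | the guide opened chest 5) = (1/5) / (4/5) = 1/4.

1/4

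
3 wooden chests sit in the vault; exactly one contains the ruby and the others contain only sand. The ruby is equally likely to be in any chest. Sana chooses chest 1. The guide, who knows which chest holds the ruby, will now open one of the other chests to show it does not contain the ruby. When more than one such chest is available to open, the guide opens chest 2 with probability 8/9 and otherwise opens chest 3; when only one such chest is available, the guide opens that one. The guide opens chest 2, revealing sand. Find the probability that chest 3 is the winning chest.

Consider each possible location of the ruby in turn.
If it is in chest 1 (prior 1/3): chest 2 is available, opened with probability 8/9; weight (1/3)·(8/9) = 8/27.
If it is in chest 2 (prior 1/3): the guide opened chest 2, so this case is ruled out; weight (1/3)·0 = 0.
If it is in chest 3 (prior 1/3): only chest 2 is available, probability 1; weight (1/3)·1 = 1/3.
The weights sum to 17/27.
So P(the ruby in chest 3 | the guide opened chest 2) = (1/3) / (17/27) = 9/17.

9/17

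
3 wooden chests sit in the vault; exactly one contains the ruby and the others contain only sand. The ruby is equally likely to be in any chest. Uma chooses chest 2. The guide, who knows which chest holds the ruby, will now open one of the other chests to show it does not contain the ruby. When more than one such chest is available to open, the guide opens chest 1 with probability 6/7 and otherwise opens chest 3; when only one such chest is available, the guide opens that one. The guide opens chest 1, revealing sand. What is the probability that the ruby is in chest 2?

Condition on the true location of the ruby.
If it is in chest 1 (prior 1/3): the guide opened chest 1, so this case is ruled out; weight (1/3)·0 = 0.
If it is in chest 2 (prior 1/3): chest 1 is available, opened with probability 6/7; weight (1/3)·(6/7) = 2/7.
If it is in chest 3 (prior 1/3): only chest 1 is available, probability 1; weight (1/3)·1 = 1/3.
The weights sum to 13/21.
So P(the ruby in chest 2 | the guide opened chest 1) = (2/7) / (13/21) = 6/13.

6/13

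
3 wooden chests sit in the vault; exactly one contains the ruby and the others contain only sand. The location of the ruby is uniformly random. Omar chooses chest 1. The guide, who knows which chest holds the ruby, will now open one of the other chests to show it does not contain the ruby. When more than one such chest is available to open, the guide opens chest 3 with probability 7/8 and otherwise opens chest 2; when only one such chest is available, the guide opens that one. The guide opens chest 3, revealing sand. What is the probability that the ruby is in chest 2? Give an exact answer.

Consider each possible location of the ruby in turn.
If it is in chest 1 (prior 1/3): chest 3 is available, opened with probability 7/8; weight (1/3)·(7/8) = 7/24.
If it is in chest 2 (prior 1/3): only chest 3 is available, probability 1; weight (1/3)·1 = 1/3.
If it is in chest 3 (prior 1/3): the guide opened chest 3, so this case is ruled out; weight (1/3)·0 = 0.
The weights sum to 5/8.
So P(the ruby in chest 2 | the guide opened chest 3) = (1/3) / (5/8) = 8/15.

8/15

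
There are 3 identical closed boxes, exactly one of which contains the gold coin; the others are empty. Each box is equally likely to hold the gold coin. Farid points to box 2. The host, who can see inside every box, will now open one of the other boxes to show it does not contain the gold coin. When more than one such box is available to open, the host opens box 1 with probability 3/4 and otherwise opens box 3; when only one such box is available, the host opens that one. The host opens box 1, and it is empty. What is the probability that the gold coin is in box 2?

Consider each possible location of the gold coin in turn.
If it is in box 1 (prior 1/3): the host opened box 1, so this case is ruled out; weight (1/3)·0 = 0.
If it is in box 2 (prior 1/3): box 1 is available, opened with probability 3/4; weight (1/3)·(3/4) = 1/4.
If it is in box 3 (prior 1/3): only box 1 is available, probability 1; weight (1/3)·1 = 1/3.
The weights sum to 7/12.
So P(the gold coin in box 2 | the host opened box 1) = (1/4) / (7/12) = 3/7.

3/7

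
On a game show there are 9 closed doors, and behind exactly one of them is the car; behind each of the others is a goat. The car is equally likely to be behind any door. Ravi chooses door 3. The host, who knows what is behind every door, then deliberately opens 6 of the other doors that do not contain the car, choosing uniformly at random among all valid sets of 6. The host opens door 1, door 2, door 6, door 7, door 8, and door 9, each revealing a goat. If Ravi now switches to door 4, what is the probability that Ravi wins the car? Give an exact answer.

4/9

Apply Bayes' rule, conditioning on where the car actually is.
If it is behind any of doors 1, 2, 6, 7, 8, and 9 (prior 1/9 each): that door was opened and seen not to hold the prize — ruled out; weight (1/9)·0 = 0 each.
If it is behind door 3 (prior 1/9): the host has 28 equally likely choices, so probability 1/28; weight (1/9)·(1/28) = 1/252.
If it is behind either of doors 4 and 5 (prior 1/9 each): the host has 7 equally likely choices, so probability 1/7; weight (1/9)·(1/7) = 1/63 each.
The weights sum to 1/28.
So P(the car behind door 4 | the host opened door 1, door 2, door 6, door 7, door 8, and door 9) = (1/63) / (1/28) = 4/9.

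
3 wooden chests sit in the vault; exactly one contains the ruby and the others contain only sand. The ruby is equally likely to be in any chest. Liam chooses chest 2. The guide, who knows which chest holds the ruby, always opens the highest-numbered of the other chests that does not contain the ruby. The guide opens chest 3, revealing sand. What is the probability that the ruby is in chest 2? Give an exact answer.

1/2

Apply Bayes' rule, conditioning on where the ruby actually is.
If it is in either of chests 1 and 2 (prior 1/3 each): chest 3 is the highest-numbered option available, probability 1; weight (1/3)·1 = 1/3 each.
If it is in chest 3 (prior 1/3): the guide opened chest 3, so this case is ruled out; weight (1/3)·0 = 0.
The weights sum to 2/3.
So P(the ruby in chest 2 | the guide opened chest 3) = (1/3) / (2/3) = 1/2.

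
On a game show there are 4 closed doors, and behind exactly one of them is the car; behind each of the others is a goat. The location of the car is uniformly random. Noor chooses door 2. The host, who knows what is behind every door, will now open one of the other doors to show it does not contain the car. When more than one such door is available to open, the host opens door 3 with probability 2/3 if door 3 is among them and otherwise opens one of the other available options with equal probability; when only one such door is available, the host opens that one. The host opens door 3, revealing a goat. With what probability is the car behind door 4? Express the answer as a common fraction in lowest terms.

1/3

Consider each possible location of the car in turn.
If it is behind any of doors 1, 2, and 4 (prior 1/4 each): door 3 is available, opened with probability 2/3; weight (1/4)·(2/3) = 1/6 each.
If it is behind door 3 (prior 1/4): the host opened door 3, so this case is ruled out; weight (1/4)·0 = 0.
The weights sum to 1/2.
So P(the car behind door 4 | the host opened door 3) = (1/6) / (1/2) = 1/3.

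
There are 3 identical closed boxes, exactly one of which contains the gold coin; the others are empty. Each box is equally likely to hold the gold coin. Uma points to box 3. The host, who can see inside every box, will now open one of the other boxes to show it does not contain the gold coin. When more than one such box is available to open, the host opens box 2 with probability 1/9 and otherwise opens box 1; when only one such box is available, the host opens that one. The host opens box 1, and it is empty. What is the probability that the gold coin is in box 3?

Consider each possible location of the gold coin in turn.
If it is in box 1 (prior 1/3): the host opened box 1, so this case is ruled out; weight (1/3)·0 = 0.
If it is in box 2 (prior 1/3): only box 1 is available, probability 1; weight (1/3)·1 = 1/3.
If it is in box 3 (prior 1/3): box 2 is available but not opened, probability 8/9; weight (1/3)·(8/9) = 8/27.
The weights sum to 17/27.
So P(the gold coin in box 3 | the host opened box 1) = (8/27) / (17/27) = 8/17.

8/17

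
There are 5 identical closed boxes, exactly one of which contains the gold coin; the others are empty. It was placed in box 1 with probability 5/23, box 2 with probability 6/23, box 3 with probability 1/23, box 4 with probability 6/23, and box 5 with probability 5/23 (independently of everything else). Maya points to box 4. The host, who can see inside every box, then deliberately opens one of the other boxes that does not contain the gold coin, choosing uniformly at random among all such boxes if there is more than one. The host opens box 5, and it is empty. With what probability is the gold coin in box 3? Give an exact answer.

2/33

Consider each possible location of the gold coin in turn.
If it is in box 1 (prior 5/23): the host has 3 equally likely choices, so probability 1/3; weight (5/23)·(1/3) = 5/69.
If it is in box 2 (prior 6/23): the host has 3 equally likely choices, so probability 1/3; weight (6/23)·(1/3) = 2/23.
If it is in box 3 (prior 1/23): the host has 3 equally likely choices, so probability 1/3; weight (1/23)·(1/3) = 1/69.
If it is in box 4 (prior 6/23): the host has 4 equally likely choices, so probability 1/4; weight (6/23)·(1/4) = 3/46.
If it is in box 5 (prior 5/23): the host opened box 5, so this case is ruled out; weight (5/23)·0 = 0.
The weights sum to 11/46.
So P(the gold coin in box 3 | the host opened box 5) = (1/69) / (11/46) = 2/33.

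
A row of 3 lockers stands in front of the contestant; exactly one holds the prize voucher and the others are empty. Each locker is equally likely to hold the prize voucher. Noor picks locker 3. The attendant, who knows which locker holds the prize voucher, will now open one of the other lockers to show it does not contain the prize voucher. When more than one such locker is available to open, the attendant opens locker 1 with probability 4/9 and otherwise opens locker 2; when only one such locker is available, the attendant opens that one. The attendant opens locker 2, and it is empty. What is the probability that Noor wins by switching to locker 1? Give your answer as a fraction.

Condition on the true location of the prize voucher.
If it is in locker 1 (prior 1/3): only locker 2 is available, probability 1; weight (1/3)·1 = 1/3.
If it is in locker 2 (prior 1/3): the attendant opened locker 2, so this case is ruled out; weight (1/3)·0 = 0.
If it is in locker 3 (prior 1/3): locker 1 is available but not opened, probability 5/9; weight (1/3)·(5/9) = 5/27.
The weights sum to 14/27.
So P(the prize voucher in locker 1 | the attendant opened locker 2) = (1/3) / (14/27) = 9/14.

9/14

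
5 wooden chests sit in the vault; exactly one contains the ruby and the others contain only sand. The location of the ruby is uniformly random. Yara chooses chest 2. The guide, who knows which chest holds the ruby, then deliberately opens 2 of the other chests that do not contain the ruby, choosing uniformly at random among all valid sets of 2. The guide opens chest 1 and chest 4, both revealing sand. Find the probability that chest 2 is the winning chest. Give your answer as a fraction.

Consider each possible location of the ruby in turn.
If it is in either of chests 1 and 4 (prior 1/5 each): that chest was opened and seen not to hold the prize — ruled out; weight (1/5)·0 = 0 each.
If it is in chest 2 (prior 1/5): the guide has 6 equally likely choices, so probability 1/6; weight (1/5)·(1/6) = 1/30.
If it is in either of chests 3 and 5 (prior 1/5 each): the guide has 3 equally likely choices, so probability 1/3; weight (1/5)·(1/3) = 1/15 each.
The weights sum to 1/6.
So P(the ruby in chest 2 | the guide opened chest 1 and chest 4) = (1/30) / (1/6) = 1/5.

1/5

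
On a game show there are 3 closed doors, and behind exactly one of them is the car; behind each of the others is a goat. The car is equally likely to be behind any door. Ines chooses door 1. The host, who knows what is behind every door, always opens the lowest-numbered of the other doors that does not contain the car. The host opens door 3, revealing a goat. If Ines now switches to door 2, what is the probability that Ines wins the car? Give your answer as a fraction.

Condition on the true location of the car.
If it is behind door 1 (prior 1/3): the host would have opened door 2 instead, probability 0; weight (1/3)·0 = 0.
If it is behind door 2 (prior 1/3): door 3 is the lowest-numbered option available, probability 1; weight (1/3)·1 = 1/3.
If it is behind door 3 (prior 1/3): the host opened door 3, so this case is ruled out; weight (1/3)·0 = 0.
The weights sum to 1/3.
So P(the car behind door 2 | the host opened door 3) = (1/3) / (1/3) = 1.

1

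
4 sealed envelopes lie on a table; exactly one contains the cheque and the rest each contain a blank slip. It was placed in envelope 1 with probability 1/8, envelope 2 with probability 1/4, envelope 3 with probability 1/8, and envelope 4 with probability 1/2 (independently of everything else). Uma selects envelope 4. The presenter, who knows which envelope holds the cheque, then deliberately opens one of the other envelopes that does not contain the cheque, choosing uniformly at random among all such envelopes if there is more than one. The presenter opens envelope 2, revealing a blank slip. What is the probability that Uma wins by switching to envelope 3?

Consider each possible location of the cheque in turn.
If it is in either of envelopes 1 and 3 (prior 1/8 each): the presenter has 2 equally likely choices, so probability 1/2; weight (1/8)·(1/2) = 1/16 each.
If it is in envelope 2 (prior 1/4): the presenter opened envelope 2, so this case is ruled out; weight (1/4)·0 = 0.
If it is in envelope 4 (prior 1/2): the presenter has 3 equally likely choices, so probability 1/3; weight (1/2)·(1/3) = 1/6.
The weights sum to 7/24.
So P(the cheque in envelope 3 | the presenter opened envelope 2) = (1/16) / (7/24) = 3/14.

3/14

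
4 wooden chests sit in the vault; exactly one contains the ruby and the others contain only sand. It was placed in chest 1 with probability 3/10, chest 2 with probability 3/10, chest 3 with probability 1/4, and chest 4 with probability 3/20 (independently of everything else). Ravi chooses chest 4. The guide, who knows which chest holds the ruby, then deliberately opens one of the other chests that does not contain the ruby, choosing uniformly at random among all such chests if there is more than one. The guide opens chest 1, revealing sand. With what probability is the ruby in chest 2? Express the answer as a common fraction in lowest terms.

Apply Bayes' rule, conditioning on where the ruby actually is.
If it is in chest 1 (prior 3/10): the guide opened chest 1, so this case is ruled out; weight (3/10)·0 = 0.
If it is in chest 2 (prior 3/10): the guide has 2 equally likely choices, so probability 1/2; weight (3/10)·(1/2) = 3/20.
If it is in chest 3 (prior 1/4): the guide has 2 equally likely choices, so probability 1/2; weight (1/4)·(1/2) = 1/8.
If it is in chest 4 (prior 3/20): the guide has 3 equally likely choices, so probability 1/3; weight (3/20)·(1/3) = 1/20.
The weights sum to 13/40.
So P(the ruby in chest 2 | the guide opened chest 1) = (3/20) / (13/40) = 6/13.

6/13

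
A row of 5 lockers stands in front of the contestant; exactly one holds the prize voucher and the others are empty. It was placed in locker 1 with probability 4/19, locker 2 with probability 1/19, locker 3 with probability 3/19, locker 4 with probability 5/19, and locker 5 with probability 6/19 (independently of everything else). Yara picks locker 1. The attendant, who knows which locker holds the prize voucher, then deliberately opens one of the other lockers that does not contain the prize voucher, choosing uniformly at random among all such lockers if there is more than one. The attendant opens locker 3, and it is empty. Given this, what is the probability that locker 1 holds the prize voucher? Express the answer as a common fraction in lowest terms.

1/5

Condition on the true location of the prize voucher.
If it is in locker 1 (prior 4/19): the attendant has 4 equally likely choices, so probability 1/4; weight (4/19)·(1/4) = 1/19.
If it is in locker 2 (prior 1/19): the attendant has 3 equally likely choices, so probability 1/3; weight (1/19)·(1/3) = 1/57.
If it is in locker 3 (prior 3/19): the attendant opened locker 3, so this case is ruled out; weight (3/19)·0 = 0.
If it is in locker 4 (prior 5/19): the attendant has 3 equally likely choices, so probability 1/3; weight (5/19)·(1/3) = 5/57.
If it is in locker 5 (prior 6/19): the attendant has 3 equally likely choices, so probability 1/3; weight (6/19)·(1/3) = 2/19.
The weights sum to 5/19.
So P(the prize voucher in locker 1 | the attendant opened locker 3) = (1/19) / (5/19) = 1/5.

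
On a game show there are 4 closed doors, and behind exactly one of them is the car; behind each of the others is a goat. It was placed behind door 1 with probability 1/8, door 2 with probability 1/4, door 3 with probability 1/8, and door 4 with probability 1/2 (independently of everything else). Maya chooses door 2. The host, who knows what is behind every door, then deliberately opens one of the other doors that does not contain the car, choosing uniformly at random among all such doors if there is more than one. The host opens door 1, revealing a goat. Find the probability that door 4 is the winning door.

Condition on the true location of the car.
If it is behind door 1 (prior 1/8): the host opened door 1, so this case is ruled out; weight (1/8)·0 = 0.
If it is behind door 2 (prior 1/4): the host has 3 equally likely choices, so probability 1/3; weight (1/4)·(1/3) = 1/12.
If it is behind door 3 (prior 1/8): the host has 2 equally likely choices, so probability 1/2; weight (1/8)·(1/2) = 1/16.
If it is behind door 4 (prior 1/2): the host has 2 equally likely choices, so probability 1/2; weight (1/2)·(1/2) = 1/4.
The weights sum to 19/48.
So P(the car behind door 4 | the host opened door 1) = (1/4) / (19/48) = 12/19.

12/19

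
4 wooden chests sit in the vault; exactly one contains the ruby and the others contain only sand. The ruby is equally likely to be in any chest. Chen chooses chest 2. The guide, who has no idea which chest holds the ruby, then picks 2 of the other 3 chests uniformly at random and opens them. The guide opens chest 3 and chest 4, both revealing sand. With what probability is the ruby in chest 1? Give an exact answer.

Condition on the true location of the ruby.
If it is in either of chests 1 and 2 (prior 1/4 each): the guide picks exactly this set with probability 1/3 regardless, and none is the prize; weight (1/4)·(1/3) = 1/12 each.
If it is in either of chests 3 and 4 (prior 1/4 each): that chest was opened and seen not to hold the prize — ruled out; weight (1/4)·0 = 0 each.
The weights sum to 1/6.
So P(the ruby in chest 1 | the guide opened chest 3 and chest 4) = (1/12) / (1/6) = 1/2.

1/2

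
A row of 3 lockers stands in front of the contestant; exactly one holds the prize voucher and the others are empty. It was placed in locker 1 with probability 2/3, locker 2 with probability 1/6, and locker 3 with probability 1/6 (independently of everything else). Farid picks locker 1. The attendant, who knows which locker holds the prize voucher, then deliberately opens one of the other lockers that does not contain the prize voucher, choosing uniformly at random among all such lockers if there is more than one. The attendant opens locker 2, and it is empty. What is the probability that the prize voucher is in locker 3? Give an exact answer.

1/3

Condition on the true location of the prize voucher.
If it is in locker 1 (prior 2/3): the attendant has 2 equally likely choices, so probability 1/2; weight (2/3)·(1/2) = 1/3.
If it is in locker 2 (prior 1/6): the attendant opened locker 2, so this case is ruled out; weight (1/6)·0 = 0.
If it is in locker 3 (prior 1/6): the attendant has no choice, probability 1; weight (1/6)·1 = 1/6.
The weights sum to 1/2.
So P(the prize voucher in locker 3 | the attendant opened locker 2) = (1/6) / (1/2) = 1/3.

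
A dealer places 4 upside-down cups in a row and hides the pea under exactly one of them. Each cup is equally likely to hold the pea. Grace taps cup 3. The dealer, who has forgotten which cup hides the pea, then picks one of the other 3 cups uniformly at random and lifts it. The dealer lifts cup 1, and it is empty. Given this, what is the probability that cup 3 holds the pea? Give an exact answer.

Apply Bayes' rule, conditioning on where the pea actually is.
If it is under cup 1 (prior 1/4): the dealer opened cup 1, so this case is ruled out; weight (1/4)·0 = 0.
If it is under any of cups 2, 3, and 4 (prior 1/4 each): the dealer picks cup 1 with probability 1/3 regardless, and it is not the prize; weight (1/4)·(1/3) = 1/12 each.
The weights sum to 1/4.
So P(the pea under cup 3 | the dealer opened cup 1) = (1/12) / (1/4) = 1/3.

1/3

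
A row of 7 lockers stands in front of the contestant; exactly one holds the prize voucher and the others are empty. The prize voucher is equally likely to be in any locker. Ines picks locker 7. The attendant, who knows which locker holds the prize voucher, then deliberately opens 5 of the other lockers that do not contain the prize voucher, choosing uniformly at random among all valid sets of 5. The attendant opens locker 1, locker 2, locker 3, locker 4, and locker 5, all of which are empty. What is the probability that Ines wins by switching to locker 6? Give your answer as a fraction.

Consider each possible location of the prize voucher in turn.
If it is in any of lockers 1, 2, 3, 4, and 5 (prior 1/7 each): that locker was opened and seen not to hold the prize — ruled out; weight (1/7)·0 = 0 each.
If it is in locker 6 (prior 1/7): the attendant has no choice, probability 1; weight (1/7)·1 = 1/7.
If it is in locker 7 (prior 1/7): the attendant has 6 equally likely choices, so probability 1/6; weight (1/7)·(1/6) = 1/42.
The weights sum to 1/6.
So P(the prize voucher in locker 6 | the attendant opened locker 1, locker 2, locker 3, locker 4, and locker 5) = (1/7) / (1/6) = 6/7.

6/7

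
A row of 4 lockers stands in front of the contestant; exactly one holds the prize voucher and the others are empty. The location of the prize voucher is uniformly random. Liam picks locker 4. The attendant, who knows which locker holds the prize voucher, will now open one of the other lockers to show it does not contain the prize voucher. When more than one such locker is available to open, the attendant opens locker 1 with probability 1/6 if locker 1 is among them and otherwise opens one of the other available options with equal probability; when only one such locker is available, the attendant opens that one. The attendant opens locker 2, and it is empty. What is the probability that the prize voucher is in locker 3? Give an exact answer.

Condition on the true location of the prize voucher.
If it is in locker 1 (prior 1/4): locker 1 holds the prize so is unavailable; the attendant chooses uniformly among the 2 others, probability 1/2; weight (1/4)·(1/2) = 1/8.
If it is in locker 2 (prior 1/4): the attendant opened locker 2, so this case is ruled out; weight (1/4)·0 = 0.
If it is in locker 3 (prior 1/4): locker 1 is available but not opened, probability 5/6; weight (1/4)·(5/6) = 5/24.
If it is in locker 4 (prior 1/4): locker 1 is available but not opened; locker 2 gets probability (1 − 1/6)/2 = 5/12; weight (1/4)·(5/12) = 5/48.
The weights sum to 7/16.
So P(the prize voucher in locker 3 | the attendant opened locker 2) = (5/24) / (7/16) = 10/21.

10/21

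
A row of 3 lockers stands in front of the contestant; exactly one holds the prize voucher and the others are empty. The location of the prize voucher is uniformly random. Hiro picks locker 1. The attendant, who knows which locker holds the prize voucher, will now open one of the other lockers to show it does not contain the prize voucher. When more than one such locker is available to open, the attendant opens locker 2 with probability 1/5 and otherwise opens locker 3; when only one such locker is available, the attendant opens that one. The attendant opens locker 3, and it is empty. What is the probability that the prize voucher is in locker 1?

4/9

Consider each possible location of the prize voucher in turn.
If it is in locker 1 (prior 1/3): locker 2 is available but not opened, probability 4/5; weight (1/3)·(4/5) = 4/15.
If it is in locker 2 (prior 1/3): only locker 3 is available, probability 1; weight (1/3)·1 = 1/3.
If it is in locker 3 (prior 1/3): the attendant opened locker 3, so this case is ruled out; weight (1/3)·0 = 0.
The weights sum to 3/5.
So P(the prize voucher in locker 1 | the attendant opened locker 3) = (4/15) / (3/5) = 4/9.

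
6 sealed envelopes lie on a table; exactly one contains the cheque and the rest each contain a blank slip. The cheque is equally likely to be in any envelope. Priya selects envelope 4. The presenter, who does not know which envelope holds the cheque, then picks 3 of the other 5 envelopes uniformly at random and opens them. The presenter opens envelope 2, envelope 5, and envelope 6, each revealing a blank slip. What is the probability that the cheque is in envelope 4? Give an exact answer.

1/3

Consider each possible location of the cheque in turn.
If it is in any of envelopes 1, 3, and 4 (prior 1/6 each): the presenter picks exactly this set with probability 1/10 regardless, and none is the prize; weight (1/6)·(1/10) = 1/60 each.
If it is in any of envelopes 2, 5, and 6 (prior 1/6 each): that envelope was opened and seen not to hold the prize — ruled out; weight (1/6)·0 = 0 each.
The weights sum to 1/20.
So P(the cheque in envelope 4 | the presenter opened envelope 2, envelope 5, and envelope 6) = (1/60) / (1/20) = 1/3.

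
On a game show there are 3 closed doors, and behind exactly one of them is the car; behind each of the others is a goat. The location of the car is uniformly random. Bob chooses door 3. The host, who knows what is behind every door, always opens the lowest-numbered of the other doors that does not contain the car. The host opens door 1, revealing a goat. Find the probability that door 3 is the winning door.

Consider each possible location of the car in turn.
If it is behind door 1 (prior 1/3): the host opened door 1, so this case is ruled out; weight (1/3)·0 = 0.
If it is behind either of doors 2 and 3 (prior 1/3 each): door 1 is the lowest-numbered option available, probability 1; weight (1/3)·1 = 1/3 each.
The weights sum to 2/3.
So P(the car behind door 3 | the host opened door 1) = (1/3) / (2/3) = 1/2.

1/2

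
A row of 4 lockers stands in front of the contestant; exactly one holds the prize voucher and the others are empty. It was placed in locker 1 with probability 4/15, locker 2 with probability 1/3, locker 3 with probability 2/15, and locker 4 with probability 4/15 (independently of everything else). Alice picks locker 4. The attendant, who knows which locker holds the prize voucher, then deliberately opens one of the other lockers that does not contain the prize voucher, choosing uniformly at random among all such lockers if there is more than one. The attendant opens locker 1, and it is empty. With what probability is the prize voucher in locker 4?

8/29

Apply Bayes' rule, conditioning on where the prize voucher actually is.
If it is in locker 1 (prior 4/15): the attendant opened locker 1, so this case is ruled out; weight (4/15)·0 = 0.
If it is in locker 2 (prior 1/3): the attendant has 2 equally likely choices, so probability 1/2; weight (1/3)·(1/2) = 1/6.
If it is in locker 3 (prior 2/15): the attendant has 2 equally likely choices, so probability 1/2; weight (2/15)·(1/2) = 1/15.
If it is in locker 4 (prior 4/15): the attendant has 3 equally likely choices, so probability 1/3; weight (4/15)·(1/3) = 4/45.
The weights sum to 29/90.
So P(the prize voucher in locker 4 | the attendant opened locker 1) = (4/45) / (29/90) = 8/29.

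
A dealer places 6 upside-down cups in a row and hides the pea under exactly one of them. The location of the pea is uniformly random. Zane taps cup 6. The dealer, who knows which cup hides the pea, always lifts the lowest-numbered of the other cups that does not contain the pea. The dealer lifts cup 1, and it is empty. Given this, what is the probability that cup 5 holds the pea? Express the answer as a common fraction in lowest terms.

1/5

Condition on the true location of the pea.
If it is under cup 1 (prior 1/6): the dealer opened cup 1, so this case is ruled out; weight (1/6)·0 = 0.
If it is under any of cups 2, 3, 4, 5, and 6 (prior 1/6 each): cup 1 is the lowest-numbered option available, probability 1; weight (1/6)·1 = 1/6 each.
The weights sum to 5/6.
So P(the pea under cup 5 | the dealer opened cup 1) = (1/6) / (5/6) = 1/5.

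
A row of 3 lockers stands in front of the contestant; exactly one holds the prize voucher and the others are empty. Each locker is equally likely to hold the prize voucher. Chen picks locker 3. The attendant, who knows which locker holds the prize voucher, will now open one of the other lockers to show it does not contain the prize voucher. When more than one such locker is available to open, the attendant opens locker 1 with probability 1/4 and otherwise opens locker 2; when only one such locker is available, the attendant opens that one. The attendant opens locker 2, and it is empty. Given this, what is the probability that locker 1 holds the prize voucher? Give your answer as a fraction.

4/7

Consider each possible location of the prize voucher in turn.
If it is in locker 1 (prior 1/3): only locker 2 is available, probability 1; weight (1/3)·1 = 1/3.
If it is in locker 2 (prior 1/3): the attendant opened locker 2, so this case is ruled out; weight (1/3)·0 = 0.
If it is in locker 3 (prior 1/3): locker 1 is available but not opened, probability 3/4; weight (1/3)·(3/4) = 1/4.
The weights sum to 7/12.
So P(the prize voucher in locker 1 | the attendant opened locker 2) = (1/3) / (7/12) = 4/7.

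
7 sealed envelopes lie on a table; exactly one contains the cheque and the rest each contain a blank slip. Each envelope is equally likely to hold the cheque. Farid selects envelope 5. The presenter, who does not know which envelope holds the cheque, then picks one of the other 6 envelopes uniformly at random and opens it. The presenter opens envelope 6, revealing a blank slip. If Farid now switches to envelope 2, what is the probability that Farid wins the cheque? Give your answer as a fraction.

Consider each possible location of the cheque in turn.
If it is in any of envelopes 1, 2, 3, 4, 5, and 7 (prior 1/7 each): the presenter picks envelope 6 with probability 1/6 regardless, and it is not the prize; weight (1/7)·(1/6) = 1/42 each.
If it is in envelope 6 (prior 1/7): the presenter opened envelope 6, so this case is ruled out; weight (1/7)·0 = 0.
The weights sum to 1/7.
So P(the cheque in envelope 2 | the presenter opened envelope 6) = (1/42) / (1/7) = 1/6.

1/6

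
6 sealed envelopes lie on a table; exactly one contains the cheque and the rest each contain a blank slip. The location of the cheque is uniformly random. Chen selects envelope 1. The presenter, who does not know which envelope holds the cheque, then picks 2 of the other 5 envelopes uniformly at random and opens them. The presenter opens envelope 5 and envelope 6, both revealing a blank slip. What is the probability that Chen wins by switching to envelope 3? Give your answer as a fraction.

Consider each possible location of the cheque in turn.
If it is in any of envelopes 1, 2, 3, and 4 (prior 1/6 each): the presenter picks exactly this set with probability 1/10 regardless, and none is the prize; weight (1/6)·(1/10) = 1/60 each.
If it is in either of envelopes 5 and 6 (prior 1/6 each): that envelope was opened and seen not to hold the prize — ruled out; weight (1/6)·0 = 0 each.
The weights sum to 1/15.
So P(the cheque in envelope 3 | the presenter opened envelope 5 and envelope 6) = (1/60) / (1/15) = 1/4.

1/4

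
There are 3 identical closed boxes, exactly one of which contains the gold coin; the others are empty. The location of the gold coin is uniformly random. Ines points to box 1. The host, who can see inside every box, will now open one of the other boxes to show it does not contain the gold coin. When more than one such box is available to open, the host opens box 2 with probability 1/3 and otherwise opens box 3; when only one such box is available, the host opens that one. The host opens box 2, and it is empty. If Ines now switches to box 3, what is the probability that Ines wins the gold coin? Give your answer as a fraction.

3/4

Condition on the true location of the gold coin.
If it is in box 1 (prior 1/3): box 2 is available, opened with probability 1/3; weight (1/3)·(1/3) = 1/9.
If it is in box 2 (prior 1/3): the host opened box 2, so this case is ruled out; weight (1/3)·0 = 0.
If it is in box 3 (prior 1/3): only box 2 is available, probability 1; weight (1/3)·1 = 1/3.
The weights sum to 4/9.
So P(the gold coin in box 3 | the host opened box 2) = (1/3) / (4/9) = 3/4.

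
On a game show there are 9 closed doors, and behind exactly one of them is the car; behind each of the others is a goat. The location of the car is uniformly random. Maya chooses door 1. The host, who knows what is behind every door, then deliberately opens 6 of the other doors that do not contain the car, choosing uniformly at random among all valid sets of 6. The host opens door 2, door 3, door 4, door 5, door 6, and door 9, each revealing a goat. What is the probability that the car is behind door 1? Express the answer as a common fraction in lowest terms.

Condition on the true location of the car.
If it is behind door 1 (prior 1/9): the host has 28 equally likely choices, so probability 1/28; weight (1/9)·(1/28) = 1/252.
If it is behind any of doors 2, 3, 4, 5, 6, and 9 (prior 1/9 each): that door was opened and seen not to hold the prize — ruled out; weight (1/9)·0 = 0 each.
If it is behind either of doors 7 and 8 (prior 1/9 each): the host has 7 equally likely choices, so probability 1/7; weight (1/9)·(1/7) = 1/63 each.
The weights sum to 1/28.
So P(the car behind door 1 | the host opened door 2, door 3, door 4, door 5, door 6, and door 9) = (1/252) / (1/28) = 1/9.

1/9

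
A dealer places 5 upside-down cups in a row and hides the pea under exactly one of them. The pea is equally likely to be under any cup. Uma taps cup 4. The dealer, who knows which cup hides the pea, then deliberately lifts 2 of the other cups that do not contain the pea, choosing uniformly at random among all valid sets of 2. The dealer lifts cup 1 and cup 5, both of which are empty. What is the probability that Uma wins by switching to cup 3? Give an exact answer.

Consider each possible location of the pea in turn.
If it is under either of cups 1 and 5 (prior 1/5 each): that cup was opened and seen not to hold the prize — ruled out; weight (1/5)·0 = 0 each.
If it is under either of cups 2 and 3 (prior 1/5 each): the dealer has 3 equally likely choices, so probability 1/3; weight (1/5)·(1/3) = 1/15 each.
If it is under cup 4 (prior 1/5): the dealer has 6 equally likely choices, so probability 1/6; weight (1/5)·(1/6) = 1/30.
The weights sum to 1/6.
So P(the pea under cup 3 | the dealer opened cup 1 and cup 5) = (1/15) / (1/6) = 2/5.

2/5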